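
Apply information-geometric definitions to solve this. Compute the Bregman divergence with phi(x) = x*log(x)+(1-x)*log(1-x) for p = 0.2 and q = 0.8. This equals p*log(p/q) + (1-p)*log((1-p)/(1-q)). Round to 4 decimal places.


Bregman divergence with negative entropy generator:
D = p*log(p/q) + (1-p)*log((1-p)/(1-q)).
p = 0.2, q = 0.8.
p*log(p/q) = 0.2*log(0.2/0.8) = -0.277259.
(1-p)*log((1-p)/(1-q)) = 0.8*log(0.8/0.2) = 1.109035.
D = -0.277259 + 1.109035 = 0.8318

0.8318


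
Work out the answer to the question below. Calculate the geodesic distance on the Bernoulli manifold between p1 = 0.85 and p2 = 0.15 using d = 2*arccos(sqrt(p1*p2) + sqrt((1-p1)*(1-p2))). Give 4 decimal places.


Geodesic distance on Bernoulli manifold:
d(p1,p2) = 2*arccos(sqrt(p1*p2) + sqrt((1-p1)*(1-p2))).
sqrt(p1*p2) = sqrt(0.85*0.15) = 0.357071.
sqrt((1-p1)*(1-p2)) = sqrt(0.15*0.85) = 0.357071.
arg = 0.357071 + 0.357071 = 0.714143.
d = 2*arccos(0.714143) = 1.5508

1.5508


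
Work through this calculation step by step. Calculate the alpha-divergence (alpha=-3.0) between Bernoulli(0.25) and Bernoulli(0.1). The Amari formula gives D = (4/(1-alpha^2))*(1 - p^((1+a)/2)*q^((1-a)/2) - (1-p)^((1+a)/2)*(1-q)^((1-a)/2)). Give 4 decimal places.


Amari alpha-divergence:
D = (4/(1-alpha^2))*(1 - p^((1+a)/2)*q^((1-a)/2) - (1-p)^((1+a)/2)*(1-q)^((1-a)/2)).
alpha = -3.0, p = 0.25, q = 0.1.
e1 = (1+alpha)/2 = -1.0, e2 = (1-alpha)/2 = 2.0.
t1 = p^e1 * q^e2 = 0.25^-1.0 * 0.1^2.0 = 0.04.
t2 = (1-p)^e1 * (1-q)^e2 = 0.75^-1.0 * 0.9^2.0 = 1.08.
4/(1-alpha^2) = -0.5.
D = -0.5*(1 - 0.04 - 1.08) = 0.0600

0.0600


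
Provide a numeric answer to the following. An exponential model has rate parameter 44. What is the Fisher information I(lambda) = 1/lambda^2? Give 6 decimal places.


Fisher information for exponential: I(lambda) = 1/lambda^2.
lambda = 44, lambda^2 = 1936.
I = 1/1936 = 0.000517

0.000517


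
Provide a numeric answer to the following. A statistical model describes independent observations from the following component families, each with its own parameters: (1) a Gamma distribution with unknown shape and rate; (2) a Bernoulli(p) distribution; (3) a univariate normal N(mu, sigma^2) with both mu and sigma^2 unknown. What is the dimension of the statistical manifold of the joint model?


The dimension of a statistical manifold equals the number of free
(independent) real parameters of the model. For a product of independent
blocks the parameter counts add.
- Gamma (shape, rate): 2.
- Bernoulli (p): 1.
- normal (mu, sigma^2): 2.
Total = 2 + 1 + 2 = 5.
Dimension = 5

5


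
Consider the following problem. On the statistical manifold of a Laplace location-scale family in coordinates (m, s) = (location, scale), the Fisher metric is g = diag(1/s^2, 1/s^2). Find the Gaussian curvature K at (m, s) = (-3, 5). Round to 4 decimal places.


The metric has the form g = (A dm^2 + B ds^2)/s^2 with A = 1, B = 1.
Substitute u = sqrt(A/B)*m: g = B*(du^2 + ds^2)/s^2, i.e. B times the
Poincare upper half-plane metric, which has constant Gaussian curvature -1.
Scaling a 2D metric by a constant c divides the Gaussian curvature by c,
so K = -1/B = -1/(1) = -1.0000 everywhere (the point (m, s) = (-3, 5) is irrelevant:
the curvature is constant).
The requested Gaussian curvature is K = -1.0000.

-1.0000


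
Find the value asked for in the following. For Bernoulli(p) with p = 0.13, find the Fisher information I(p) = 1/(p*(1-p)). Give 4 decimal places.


For Bernoulli(p), Fisher information is I(p) = 1/(p*(1-p)).
p = 0.13, 1-p = 0.87.
p*(1-p) = 0.1131.
I(p) = 1/0.1131 = 8.8417

8.8417


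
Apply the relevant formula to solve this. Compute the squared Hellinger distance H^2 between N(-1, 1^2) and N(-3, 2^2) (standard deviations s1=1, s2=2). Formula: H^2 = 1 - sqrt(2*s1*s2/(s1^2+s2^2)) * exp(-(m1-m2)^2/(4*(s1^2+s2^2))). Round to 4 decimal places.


Squared Hellinger distance for Gaussians:
H^2 = 1 - sqrt(2*s1*s2/(s1^2+s2^2)) * exp(-(m1-m2)^2/(4*(s1^2+s2^2))).
s1^2 = 1, s2^2 = 4, s1^2+s2^2 = 5.
sqrt(2*1*2/(5)) = 0.894427.
(m1-m2)^2 = (2)^2 = 4.
exp(-4/(4*5)) = exp(-0.2) = 0.818731.
H^2 = 1 - 0.894427*0.818731 = 0.2677

0.2677


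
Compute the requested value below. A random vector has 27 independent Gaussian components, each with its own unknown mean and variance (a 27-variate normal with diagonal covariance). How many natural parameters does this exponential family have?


Exponential family dimension calculation:
Each univariate normal has two natural parameters (mu/sigma^2 and -1/(2 sigma^2)).
With 27 independent components, dim = 2 * 27 = 54.

54


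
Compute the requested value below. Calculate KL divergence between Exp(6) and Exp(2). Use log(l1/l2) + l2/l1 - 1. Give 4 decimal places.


KL divergence for exponential family:
KL = log(l1/l2) + l2/l1 - 1.
log(6/2) = 1.098612.
2/6 = 0.333333.
KL = 1.098612 + 0.333333 - 1 = 0.4319

0.4319


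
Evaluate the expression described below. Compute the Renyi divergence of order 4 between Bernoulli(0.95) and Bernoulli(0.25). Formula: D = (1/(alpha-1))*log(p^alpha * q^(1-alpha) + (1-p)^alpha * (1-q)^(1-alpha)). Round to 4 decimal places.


Renyi divergence of order alpha between Bernoulli distributions:
D = (1/(alpha-1))*log(p^alpha * q^(1-alpha) + (1-p)^alpha * (1-q)^(1-alpha)).
alpha = 4, p = 0.95, q = 0.25.
p^alpha * q^(1-alpha) = 0.95^4 * 0.25^-3 = 52.1284.
(1-p)^alpha * (1-q)^(1-alpha) = 0.05^4 * 0.75^-3 = 1.5e-05.
sum = 52.1284 + 1.5e-05 = 52.128415.
D = (1/3)*log(52.128415) = 1.3179

1.3179


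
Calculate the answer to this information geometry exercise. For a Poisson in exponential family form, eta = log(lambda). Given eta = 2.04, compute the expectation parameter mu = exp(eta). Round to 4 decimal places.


Expectation parameter for Poisson exponential family:
mu = exp(eta).
eta = 2.04.
mu = exp(2.04) = 7.6906

7.6906


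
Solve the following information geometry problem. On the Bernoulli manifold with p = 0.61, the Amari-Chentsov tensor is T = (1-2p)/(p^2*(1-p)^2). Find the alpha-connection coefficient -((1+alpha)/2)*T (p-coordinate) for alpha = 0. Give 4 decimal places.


Skewness (Amari-Chentsov) tensor: T = (1-2p)/(p^2*(1-p)^2).
p = 0.61, 1-2p = -0.22, p^2 = 0.3721, (1-p)^2 = 0.1521.
T = -0.22/(0.3721 * 0.1521) = -3.887172.
In the p-coordinate, Gamma^(alpha) = Gamma^(0) - (alpha/2)*T with Gamma^(0) = (1/2)*g'(p) = -T/2,
so Gamma^(alpha) = -((1+alpha)/2)*T.
alpha = 0, -(1+alpha)/2 = -0.5.
Gamma = -0.5 * -3.887172 = 1.9436

1.9436


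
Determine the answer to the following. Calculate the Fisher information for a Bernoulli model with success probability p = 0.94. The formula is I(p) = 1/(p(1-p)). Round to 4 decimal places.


For Bernoulli(p), Fisher information is I(p) = 1/(p*(1-p)).
p = 0.94, 1-p = 0.06.
p*(1-p) = 0.0564.
I(p) = 1/0.0564 = 17.7305

17.7305


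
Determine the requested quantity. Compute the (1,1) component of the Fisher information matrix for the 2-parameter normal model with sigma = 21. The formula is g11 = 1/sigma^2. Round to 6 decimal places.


For the 2-parameter normal family, the Fisher metric has:
  g11 = 1/sigma^2, g22 = 2/sigma^2.
sigma = 21, sigma^2 = 441.
g11 = 0.002268

0.002268


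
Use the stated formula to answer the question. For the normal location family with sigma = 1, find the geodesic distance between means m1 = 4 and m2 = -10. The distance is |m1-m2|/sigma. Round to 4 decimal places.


On the fixed-variance normal subfamily, geodesic distance = |m1-m2|/sigma.
|4 - -10| = 14.
sigma = 1.
d = 14/1 = 14.0000

14.0000


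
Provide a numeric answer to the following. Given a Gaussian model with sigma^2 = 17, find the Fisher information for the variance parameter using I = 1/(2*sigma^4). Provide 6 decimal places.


Fisher information for variance: I(sigma^2) = 1/(2*sigma^4).
sigma^2 = 17, so sigma^4 = 289.
I = 1/(2*289) = 1/578 = 0.001730

0.001730


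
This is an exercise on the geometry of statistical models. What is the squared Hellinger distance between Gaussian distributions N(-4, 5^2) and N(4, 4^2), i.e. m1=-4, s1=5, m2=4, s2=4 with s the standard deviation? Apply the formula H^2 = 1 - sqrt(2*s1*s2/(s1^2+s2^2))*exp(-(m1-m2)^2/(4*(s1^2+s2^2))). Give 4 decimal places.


Squared Hellinger distance for Gaussians:
H^2 = 1 - sqrt(2*s1*s2/(s1^2+s2^2)) * exp(-(m1-m2)^2/(4*(s1^2+s2^2))).
s1^2 = 25, s2^2 = 16, s1^2+s2^2 = 41.
sqrt(2*5*4/(41)) = 0.98773.
(m1-m2)^2 = (-8)^2 = 64.
exp(-64/(4*41)) = exp(-0.390244) = 0.676892.
H^2 = 1 - 0.98773*0.676892 = 0.3314

0.3314


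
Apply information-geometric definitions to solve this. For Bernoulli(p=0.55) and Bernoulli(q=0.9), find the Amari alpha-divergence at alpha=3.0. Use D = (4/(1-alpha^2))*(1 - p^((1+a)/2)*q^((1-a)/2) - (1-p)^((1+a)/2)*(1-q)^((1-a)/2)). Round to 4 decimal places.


Amari alpha-divergence:
D = (4/(1-alpha^2))*(1 - p^((1+a)/2)*q^((1-a)/2) - (1-p)^((1+a)/2)*(1-q)^((1-a)/2)).
alpha = 3.0, p = 0.55, q = 0.9.
e1 = (1+alpha)/2 = 2.0, e2 = (1-alpha)/2 = -1.0.
t1 = p^e1 * q^e2 = 0.55^2.0 * 0.9^-1.0 = 0.336111.
t2 = (1-p)^e1 * (1-q)^e2 = 0.45^2.0 * 0.1^-1.0 = 2.025.
4/(1-alpha^2) = -0.5.
D = -0.5*(1 - 0.336111 - 2.025) = 0.6806

0.6806


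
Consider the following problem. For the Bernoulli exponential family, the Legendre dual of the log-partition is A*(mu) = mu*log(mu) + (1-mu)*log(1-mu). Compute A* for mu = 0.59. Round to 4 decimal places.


Legendre transform for Bernoulli:
A*(mu) = mu*log(mu) + (1-mu)*log(1-mu).
mu = 0.59, 1-mu = 0.41.
mu*log(mu) = 0.59*log(0.59) = -0.311303.
(1-mu)*log(1-mu) = 0.41*log(0.41) = -0.365555.
A* = -0.311303 + -0.365555 = -0.6769

-0.6769


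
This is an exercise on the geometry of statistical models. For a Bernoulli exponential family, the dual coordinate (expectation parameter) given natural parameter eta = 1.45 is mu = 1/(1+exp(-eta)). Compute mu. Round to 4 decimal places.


Dual coordinate (expectation parameter) for Bernoulli:
mu = 1/(1+exp(-eta)).
eta = 1.45.
exp(-eta) = exp(-1.45) = 0.23457.
mu = 1/(1+0.23457) = 0.8100

0.8100


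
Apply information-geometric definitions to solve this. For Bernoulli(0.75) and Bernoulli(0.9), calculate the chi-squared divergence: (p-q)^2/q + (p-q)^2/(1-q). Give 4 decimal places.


Chi-squared divergence between Bernoulli distributions:
chi^2 = (p-q)^2/q + (p-q)^2/(1-q).
p = 0.75, q = 0.9, p-q = -0.15.
(p-q)^2 = 0.0225.
term1 = 0.0225/0.9 = 0.025.
term2 = 0.0225/0.1 = 0.225.
chi^2 = 0.025 + 0.225 = 0.2500

0.2500


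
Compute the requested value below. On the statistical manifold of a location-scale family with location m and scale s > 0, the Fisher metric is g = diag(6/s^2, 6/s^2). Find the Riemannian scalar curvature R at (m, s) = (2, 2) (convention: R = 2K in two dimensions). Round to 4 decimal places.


The metric has the form g = (A dm^2 + B ds^2)/s^2 with A = 6, B = 6.
Substitute u = sqrt(A/B)*m: g = B*(du^2 + ds^2)/s^2, i.e. B times the
Poincare upper half-plane metric, which has constant Gaussian curvature -1.
Scaling a 2D metric by a constant c divides the Gaussian curvature by c,
so K = -1/B = -1/(6) = -0.1667 everywhere (the point (m, s) = (2, 2) is irrelevant:
the curvature is constant).
Scalar curvature in dimension 2: R = 2K = -2/(6) = -0.3333.

-0.3333


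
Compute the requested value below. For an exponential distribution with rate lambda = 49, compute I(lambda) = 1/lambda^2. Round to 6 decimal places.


Fisher information for exponential: I(lambda) = 1/lambda^2.
lambda = 49, lambda^2 = 2401.
I = 1/2401 = 0.000416

0.000416


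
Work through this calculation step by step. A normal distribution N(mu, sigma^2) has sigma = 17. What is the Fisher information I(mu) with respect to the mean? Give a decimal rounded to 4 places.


The Fisher information for the mean of a normal distribution is I(mu) = 1/sigma^2.
sigma = 17, so sigma^2 = 289.
I(mu) = 1/289 = 0.0035

0.0035


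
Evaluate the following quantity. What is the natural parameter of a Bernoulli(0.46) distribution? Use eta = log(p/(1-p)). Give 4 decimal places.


Natural parameter for Bernoulli: eta = log(p/(1-p)).
p = 0.46, 1-p = 0.54.
p/(1-p) = 0.851852.
eta = log(0.851852) = -0.1603

-0.1603


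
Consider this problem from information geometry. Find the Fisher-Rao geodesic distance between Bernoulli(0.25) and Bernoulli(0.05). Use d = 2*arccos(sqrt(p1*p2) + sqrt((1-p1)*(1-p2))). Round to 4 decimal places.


Geodesic distance on Bernoulli manifold:
d(p1,p2) = 2*arccos(sqrt(p1*p2) + sqrt((1-p1)*(1-p2))).
sqrt(p1*p2) = sqrt(0.25*0.05) = 0.111803.
sqrt((1-p1)*(1-p2)) = sqrt(0.75*0.95) = 0.844097.
arg = 0.111803 + 0.844097 = 0.955901.
d = 2*arccos(0.955901) = 0.5962

0.5962


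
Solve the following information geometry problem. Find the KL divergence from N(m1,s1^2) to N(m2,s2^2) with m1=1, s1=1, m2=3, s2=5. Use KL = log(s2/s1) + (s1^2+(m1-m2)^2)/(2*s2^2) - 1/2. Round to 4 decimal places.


KL divergence between normal distributions:
KL = log(s2/s1) + (s1^2 + (m1-m2)^2)/(2*s2^2) - 1/2.
log(5/1) = 1.609438.
(1^2 + (1-3)^2)/(2*5^2) = (1 + 4)/50 = 0.1.
KL = 1.609438 + 0.1 - 0.5 = 1.2094

1.2094


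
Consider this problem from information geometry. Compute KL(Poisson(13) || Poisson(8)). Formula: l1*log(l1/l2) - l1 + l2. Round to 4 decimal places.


KL divergence for Poisson:
KL = l1*log(l1/l2) - l1 + l2.
l1 = 13, l2 = 8.
log(13/8) = 0.485508.
l1*log(l1/l2) = 13 * 0.485508 = 6.311602.
KL = 6.311602 - 13 + 8 = 1.3116

1.3116


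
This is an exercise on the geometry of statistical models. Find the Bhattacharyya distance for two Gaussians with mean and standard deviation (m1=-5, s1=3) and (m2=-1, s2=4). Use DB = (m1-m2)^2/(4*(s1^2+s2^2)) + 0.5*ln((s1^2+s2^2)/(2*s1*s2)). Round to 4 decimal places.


Bhattacharyya distance between two Gaussians:
DB = (m1-m2)^2/(4*(s1^2+s2^2)) + (1/2)*ln((s1^2+s2^2)/(2*s1*s2)).
(m1-m2)^2 = (-4)^2 = 16.
s1^2+s2^2 = 9 + 16 = 25.
term1 = 16/100 = 0.16.
term2 = 0.5*ln(25/24.0) = 0.020411.
DB = 0.16 + 0.020411 = 0.1804

0.1804


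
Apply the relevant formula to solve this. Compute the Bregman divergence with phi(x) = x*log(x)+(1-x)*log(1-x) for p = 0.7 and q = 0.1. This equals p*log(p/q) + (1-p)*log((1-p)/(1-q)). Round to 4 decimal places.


Bregman divergence with negative entropy generator:
D = p*log(p/q) + (1-p)*log((1-p)/(1-q)).
p = 0.7, q = 0.1.
p*log(p/q) = 0.7*log(0.7/0.1) = 1.362137.
(1-p)*log((1-p)/(1-q)) = 0.3*log(0.3/0.9) = -0.329584.
D = 1.362137 + -0.329584 = 1.0326

1.0326


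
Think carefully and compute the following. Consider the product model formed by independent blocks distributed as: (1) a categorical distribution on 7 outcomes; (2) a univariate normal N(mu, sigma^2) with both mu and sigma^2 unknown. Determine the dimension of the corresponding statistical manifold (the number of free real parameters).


The dimension of a statistical manifold equals the number of free
(independent) real parameters of the model. For a product of independent
blocks the parameter counts add.
- categorical on 7 outcomes (probabilities sum to 1): 7-1 = 6.
- normal (mu, sigma^2): 2.
Total = 6 + 2 = 8.
Dimension = 8

8


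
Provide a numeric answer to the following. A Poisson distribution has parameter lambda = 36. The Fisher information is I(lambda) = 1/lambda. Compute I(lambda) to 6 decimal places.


Fisher information for Poisson: I(lambda) = 1/lambda.
lambda = 36.
I(lambda) = 1/36 = 0.027778

0.027778


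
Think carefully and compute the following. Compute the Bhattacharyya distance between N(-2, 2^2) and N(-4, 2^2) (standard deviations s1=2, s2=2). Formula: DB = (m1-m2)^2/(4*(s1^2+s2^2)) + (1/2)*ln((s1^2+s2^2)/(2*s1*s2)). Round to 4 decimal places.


Bhattacharyya distance between two Gaussians:
DB = (m1-m2)^2/(4*(s1^2+s2^2)) + (1/2)*ln((s1^2+s2^2)/(2*s1*s2)).
(m1-m2)^2 = (2)^2 = 4.
s1^2+s2^2 = 4 + 4 = 8.
term1 = 4/32 = 0.125.
term2 = 0.5*ln(8/8.0) = 0.0.
DB = 0.125 + 0.0 = 0.1250

0.1250


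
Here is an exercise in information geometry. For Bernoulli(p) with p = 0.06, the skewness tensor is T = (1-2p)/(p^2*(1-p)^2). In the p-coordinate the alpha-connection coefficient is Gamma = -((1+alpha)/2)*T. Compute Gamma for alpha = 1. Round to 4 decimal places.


Skewness (Amari-Chentsov) tensor: T = (1-2p)/(p^2*(1-p)^2).
p = 0.06, 1-2p = 0.88, p^2 = 0.0036, (1-p)^2 = 0.8836.
T = 0.88/(0.0036 * 0.8836) = 276.646044.
In the p-coordinate, Gamma^(alpha) = Gamma^(0) - (alpha/2)*T with Gamma^(0) = (1/2)*g'(p) = -T/2,
so Gamma^(alpha) = -((1+alpha)/2)*T.
alpha = 1, -(1+alpha)/2 = -1.0.
Gamma = -1.0 * 276.646044 = -276.6460

-276.6460


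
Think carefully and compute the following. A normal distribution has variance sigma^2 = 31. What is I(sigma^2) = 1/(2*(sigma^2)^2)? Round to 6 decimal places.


Fisher information for variance: I(sigma^2) = 1/(2*sigma^4).
sigma^2 = 31, so sigma^4 = 961.
I = 1/(2*961) = 1/1922 = 0.000520

0.000520


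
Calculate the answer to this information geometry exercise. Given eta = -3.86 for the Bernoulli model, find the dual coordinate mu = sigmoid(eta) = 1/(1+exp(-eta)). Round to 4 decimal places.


Dual coordinate (expectation parameter) for Bernoulli:
mu = 1/(1+exp(-eta)).
eta = -3.86.
exp(-eta) = exp(3.86) = 47.465351.
mu = 1/(1+47.465351) = 0.0206

0.0206


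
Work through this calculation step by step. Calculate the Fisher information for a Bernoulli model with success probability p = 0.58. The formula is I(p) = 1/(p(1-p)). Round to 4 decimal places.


For Bernoulli(p), Fisher information is I(p) = 1/(p*(1-p)).
p = 0.58, 1-p = 0.42.
p*(1-p) = 0.2436.
I(p) = 1/0.2436 = 4.1051

4.1051


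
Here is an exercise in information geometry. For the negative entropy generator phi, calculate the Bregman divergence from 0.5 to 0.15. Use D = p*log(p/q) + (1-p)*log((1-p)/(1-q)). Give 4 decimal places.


Bregman divergence with negative entropy generator:
D = p*log(p/q) + (1-p)*log((1-p)/(1-q)).
p = 0.5, q = 0.15.
p*log(p/q) = 0.5*log(0.5/0.15) = 0.601986.
(1-p)*log((1-p)/(1-q)) = 0.5*log(0.5/0.85) = -0.265314.
D = 0.601986 + -0.265314 = 0.3367

0.3367


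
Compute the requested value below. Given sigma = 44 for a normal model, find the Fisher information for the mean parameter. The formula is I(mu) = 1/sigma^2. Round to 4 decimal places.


The Fisher information for the mean of a normal distribution is I(mu) = 1/sigma^2.
sigma = 44, so sigma^2 = 1936.
I(mu) = 1/1936 = 0.0005

0.0005


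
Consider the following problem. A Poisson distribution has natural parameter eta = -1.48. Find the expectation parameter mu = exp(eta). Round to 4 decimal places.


Expectation parameter for Poisson exponential family:
mu = exp(eta).
eta = -1.48.
mu = exp(-1.48) = 0.2276

0.2276


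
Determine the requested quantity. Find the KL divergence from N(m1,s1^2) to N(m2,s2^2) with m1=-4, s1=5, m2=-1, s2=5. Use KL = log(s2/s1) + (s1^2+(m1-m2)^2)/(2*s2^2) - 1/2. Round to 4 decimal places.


KL divergence between normal distributions:
KL = log(s2/s1) + (s1^2 + (m1-m2)^2)/(2*s2^2) - 1/2.
log(5/5) = 0.0.
(5^2 + (-4--1)^2)/(2*5^2) = (25 + 9)/50 = 0.68.
KL = 0.0 + 0.68 - 0.5 = 0.1800

0.1800


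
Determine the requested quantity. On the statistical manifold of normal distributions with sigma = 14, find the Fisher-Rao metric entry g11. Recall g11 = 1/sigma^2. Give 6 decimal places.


For the 2-parameter normal family, the Fisher metric has:
  g11 = 1/sigma^2, g22 = 2/sigma^2.
sigma = 14, sigma^2 = 196.
g11 = 0.005102

0.005102


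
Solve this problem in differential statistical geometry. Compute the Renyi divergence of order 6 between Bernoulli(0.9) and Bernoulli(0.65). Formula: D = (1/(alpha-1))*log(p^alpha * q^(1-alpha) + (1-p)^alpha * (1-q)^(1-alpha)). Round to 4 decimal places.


Renyi divergence of order alpha between Bernoulli distributions:
D = (1/(alpha-1))*log(p^alpha * q^(1-alpha) + (1-p)^alpha * (1-q)^(1-alpha)).
alpha = 6, p = 0.9, q = 0.65.
p^alpha * q^(1-alpha) = 0.9^6 * 0.65^-5 = 4.58024.
(1-p)^alpha * (1-q)^(1-alpha) = 0.1^6 * 0.35^-5 = 0.00019.
sum = 4.58024 + 0.00019 = 4.580431.
D = (1/5)*log(4.580431) = 0.3044

0.3044


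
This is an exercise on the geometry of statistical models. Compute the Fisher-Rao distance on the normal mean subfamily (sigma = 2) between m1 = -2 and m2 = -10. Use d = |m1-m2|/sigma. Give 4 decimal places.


On the fixed-variance normal subfamily, geodesic distance = |m1-m2|/sigma.
|-2 - -10| = 8.
sigma = 2.
d = 8/2 = 4.0000

4.0000


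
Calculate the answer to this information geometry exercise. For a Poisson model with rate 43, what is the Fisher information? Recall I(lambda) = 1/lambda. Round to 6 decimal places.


Fisher information for Poisson: I(lambda) = 1/lambda.
lambda = 43.
I(lambda) = 1/43 = 0.023256

0.023256


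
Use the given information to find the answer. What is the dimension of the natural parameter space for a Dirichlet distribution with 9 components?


Exponential family dimension calculation:
Dirichlet with 9 components has 9 natural parameters.

9


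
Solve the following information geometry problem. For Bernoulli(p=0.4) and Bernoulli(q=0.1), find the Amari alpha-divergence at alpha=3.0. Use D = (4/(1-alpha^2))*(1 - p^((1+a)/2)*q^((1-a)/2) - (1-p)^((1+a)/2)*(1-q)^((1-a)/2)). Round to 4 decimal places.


Amari alpha-divergence:
D = (4/(1-alpha^2))*(1 - p^((1+a)/2)*q^((1-a)/2) - (1-p)^((1+a)/2)*(1-q)^((1-a)/2)).
alpha = 3.0, p = 0.4, q = 0.1.
e1 = (1+alpha)/2 = 2.0, e2 = (1-alpha)/2 = -1.0.
t1 = p^e1 * q^e2 = 0.4^2.0 * 0.1^-1.0 = 1.6.
t2 = (1-p)^e1 * (1-q)^e2 = 0.6^2.0 * 0.9^-1.0 = 0.4.
4/(1-alpha^2) = -0.5.
D = -0.5*(1 - 1.6 - 0.4) = 0.5000

0.5000


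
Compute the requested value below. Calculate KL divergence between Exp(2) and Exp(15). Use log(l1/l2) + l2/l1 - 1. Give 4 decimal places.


KL divergence for exponential family:
KL = log(l1/l2) + l2/l1 - 1.
log(2/15) = -2.014903.
15/2 = 7.5.
KL = -2.014903 + 7.5 - 1 = 4.4851

4.4851


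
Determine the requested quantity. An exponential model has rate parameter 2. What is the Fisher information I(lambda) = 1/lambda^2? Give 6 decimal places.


Fisher information for exponential: I(lambda) = 1/lambda^2.
lambda = 2, lambda^2 = 4.
I = 1/4 = 0.250000

0.250000


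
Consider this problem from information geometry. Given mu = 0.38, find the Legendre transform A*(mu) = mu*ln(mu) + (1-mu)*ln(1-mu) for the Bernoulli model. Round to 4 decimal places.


Legendre transform for Bernoulli:
A*(mu) = mu*log(mu) + (1-mu)*log(1-mu).
mu = 0.38, 1-mu = 0.62.
mu*log(mu) = 0.38*log(0.38) = -0.367682.
(1-mu)*log(1-mu) = 0.62*log(0.62) = -0.296382.
A* = -0.367682 + -0.296382 = -0.6641

-0.6641


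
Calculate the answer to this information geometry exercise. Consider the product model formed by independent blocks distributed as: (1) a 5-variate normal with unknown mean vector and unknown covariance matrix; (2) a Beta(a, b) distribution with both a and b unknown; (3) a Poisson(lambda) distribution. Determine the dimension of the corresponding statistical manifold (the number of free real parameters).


The dimension of a statistical manifold equals the number of free
(independent) real parameters of the model. For a product of independent
blocks the parameter counts add.
- 5-variate normal: 5 (mean) + 5*6/2 = 15 (symmetric covariance) = 20.
- Beta (a, b): 2.
- Poisson (lambda): 1.
Total = 20 + 2 + 1 = 23.
Dimension = 23

23


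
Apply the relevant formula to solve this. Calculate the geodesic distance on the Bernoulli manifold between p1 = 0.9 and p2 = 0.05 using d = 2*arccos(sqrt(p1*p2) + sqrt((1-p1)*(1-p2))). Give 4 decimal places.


Geodesic distance on Bernoulli manifold:
d(p1,p2) = 2*arccos(sqrt(p1*p2) + sqrt((1-p1)*(1-p2))).
sqrt(p1*p2) = sqrt(0.9*0.05) = 0.212132.
sqrt((1-p1)*(1-p2)) = sqrt(0.1*0.95) = 0.308221.
arg = 0.212132 + 0.308221 = 0.520353.
d = 2*arccos(0.520353) = 2.0471

2.0471


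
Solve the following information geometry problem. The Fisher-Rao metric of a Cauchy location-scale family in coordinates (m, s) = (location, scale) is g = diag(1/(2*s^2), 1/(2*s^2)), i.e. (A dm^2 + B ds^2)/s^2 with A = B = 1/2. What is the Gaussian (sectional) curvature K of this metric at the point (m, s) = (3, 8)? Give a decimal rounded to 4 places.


The metric has the form g = (A dm^2 + B ds^2)/s^2 with A = 1/2, B = 1/2.
Substitute u = sqrt(A/B)*m: g = B*(du^2 + ds^2)/s^2, i.e. B times the
Poincare upper half-plane metric, which has constant Gaussian curvature -1.
Scaling a 2D metric by a constant c divides the Gaussian curvature by c,
so K = -1/B = -1/(1/2) = -2.0000 everywhere (the point (m, s) = (3, 8) is irrelevant:
the curvature is constant).
The requested Gaussian curvature is K = -2.0000.

-2.0000


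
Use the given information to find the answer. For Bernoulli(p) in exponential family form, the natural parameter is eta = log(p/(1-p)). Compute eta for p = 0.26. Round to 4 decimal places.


Natural parameter for Bernoulli: eta = log(p/(1-p)).
p = 0.26, 1-p = 0.74.
p/(1-p) = 0.351351.
eta = log(0.351351) = -1.0460

-1.0460


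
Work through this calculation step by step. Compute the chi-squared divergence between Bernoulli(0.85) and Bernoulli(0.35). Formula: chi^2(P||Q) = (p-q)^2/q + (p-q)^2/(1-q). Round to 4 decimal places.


Chi-squared divergence between Bernoulli distributions:
chi^2 = (p-q)^2/q + (p-q)^2/(1-q).
p = 0.85, q = 0.35, p-q = 0.5.
(p-q)^2 = 0.25.
term1 = 0.25/0.35 = 0.714286.
term2 = 0.25/0.65 = 0.384615.
chi^2 = 0.714286 + 0.384615 = 1.0989

1.0989


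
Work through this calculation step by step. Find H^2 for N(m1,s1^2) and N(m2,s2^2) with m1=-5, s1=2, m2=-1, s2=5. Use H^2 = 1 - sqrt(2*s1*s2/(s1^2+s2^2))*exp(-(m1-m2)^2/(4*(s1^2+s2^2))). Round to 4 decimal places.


Squared Hellinger distance for Gaussians:
H^2 = 1 - sqrt(2*s1*s2/(s1^2+s2^2)) * exp(-(m1-m2)^2/(4*(s1^2+s2^2))).
s1^2 = 4, s2^2 = 25, s1^2+s2^2 = 29.
sqrt(2*2*5/(29)) = 0.830455.
(m1-m2)^2 = (-4)^2 = 16.
exp(-16/(4*29)) = exp(-0.137931) = 0.871159.
H^2 = 1 - 0.830455*0.871159 = 0.2765

0.2765


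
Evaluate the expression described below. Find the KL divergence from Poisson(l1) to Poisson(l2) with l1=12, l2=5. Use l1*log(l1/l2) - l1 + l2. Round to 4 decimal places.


KL divergence for Poisson:
KL = l1*log(l1/l2) - l1 + l2.
l1 = 12, l2 = 5.
log(12/5) = 0.875469.
l1*log(l1/l2) = 12 * 0.875469 = 10.505625.
KL = 10.505625 - 12 + 5 = 3.5056

3.5056


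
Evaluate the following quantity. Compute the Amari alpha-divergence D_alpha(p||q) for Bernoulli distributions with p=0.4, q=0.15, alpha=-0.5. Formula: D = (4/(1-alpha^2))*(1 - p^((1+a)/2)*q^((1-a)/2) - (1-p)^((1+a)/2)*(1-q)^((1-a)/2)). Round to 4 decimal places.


Amari alpha-divergence:
D = (4/(1-alpha^2))*(1 - p^((1+a)/2)*q^((1-a)/2) - (1-p)^((1+a)/2)*(1-q)^((1-a)/2)).
alpha = -0.5, p = 0.4, q = 0.15.
e1 = (1+alpha)/2 = 0.25, e2 = (1-alpha)/2 = 0.75.
t1 = p^e1 * q^e2 = 0.4^0.25 * 0.15^0.75 = 0.191683.
t2 = (1-p)^e1 * (1-q)^e2 = 0.6^0.25 * 0.85^0.75 = 0.779116.
4/(1-alpha^2) = 5.333333.
D = 5.333333*(1 - 0.191683 - 0.779116) = 0.1557

0.1557


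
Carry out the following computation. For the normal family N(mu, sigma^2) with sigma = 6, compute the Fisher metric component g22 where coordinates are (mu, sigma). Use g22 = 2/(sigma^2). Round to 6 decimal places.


For the 2-parameter normal family, the Fisher metric has:
  g11 = 1/sigma^2, g22 = 2/sigma^2.
sigma = 6, sigma^2 = 36.
g22 = 0.055556

0.055556


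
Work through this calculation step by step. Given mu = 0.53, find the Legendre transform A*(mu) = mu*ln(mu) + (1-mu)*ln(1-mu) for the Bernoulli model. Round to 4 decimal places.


Legendre transform for Bernoulli:
A*(mu) = mu*log(mu) + (1-mu)*log(1-mu).
mu = 0.53, 1-mu = 0.47.
mu*log(mu) = 0.53*log(0.53) = -0.336485.
(1-mu)*log(1-mu) = 0.47*log(0.47) = -0.354861.
A* = -0.336485 + -0.354861 = -0.6913

-0.6913


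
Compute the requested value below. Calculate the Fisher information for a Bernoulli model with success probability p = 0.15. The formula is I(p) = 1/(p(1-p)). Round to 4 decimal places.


For Bernoulli(p), Fisher information is I(p) = 1/(p*(1-p)).
p = 0.15, 1-p = 0.85.
p*(1-p) = 0.1275.
I(p) = 1/0.1275 = 7.8431

7.8431


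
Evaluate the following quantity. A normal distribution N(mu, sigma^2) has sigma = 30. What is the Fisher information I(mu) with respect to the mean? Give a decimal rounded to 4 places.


The Fisher information for the mean of a normal distribution is I(mu) = 1/sigma^2.
sigma = 30, so sigma^2 = 900.
I(mu) = 1/900 = 0.0011

0.0011


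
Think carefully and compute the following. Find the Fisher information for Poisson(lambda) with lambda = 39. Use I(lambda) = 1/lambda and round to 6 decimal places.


Fisher information for Poisson: I(lambda) = 1/lambda.
lambda = 39.
I(lambda) = 1/39 = 0.025641

0.025641


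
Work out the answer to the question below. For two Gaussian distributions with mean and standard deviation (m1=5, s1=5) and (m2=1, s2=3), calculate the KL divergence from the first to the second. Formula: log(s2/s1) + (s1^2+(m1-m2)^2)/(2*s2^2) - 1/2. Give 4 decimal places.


KL divergence between normal distributions:
KL = log(s2/s1) + (s1^2 + (m1-m2)^2)/(2*s2^2) - 1/2.
log(3/5) = -0.510826.
(5^2 + (5-1)^2)/(2*3^2) = (25 + 16)/18 = 2.277778.
KL = -0.510826 + 2.277778 - 0.5 = 1.2670

1.2670


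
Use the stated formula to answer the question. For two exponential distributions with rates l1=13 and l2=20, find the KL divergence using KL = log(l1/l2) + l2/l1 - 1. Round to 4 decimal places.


KL divergence for exponential family:
KL = log(l1/l2) + l2/l1 - 1.
log(13/20) = -0.430783.
20/13 = 1.538462.
KL = -0.430783 + 1.538462 - 1 = 0.1077

0.1077


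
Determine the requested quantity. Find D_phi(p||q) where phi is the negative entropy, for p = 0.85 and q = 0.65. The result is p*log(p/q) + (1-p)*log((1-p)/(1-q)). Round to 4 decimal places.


Bregman divergence with negative entropy generator:
D = p*log(p/q) + (1-p)*log((1-p)/(1-q)).
p = 0.85, q = 0.65.
p*log(p/q) = 0.85*log(0.85/0.65) = 0.228024.
(1-p)*log((1-p)/(1-q)) = 0.15*log(0.15/0.35) = -0.127095.
D = 0.228024 + -0.127095 = 0.1009

0.1009


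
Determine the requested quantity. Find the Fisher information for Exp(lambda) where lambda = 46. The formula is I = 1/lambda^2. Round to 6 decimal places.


Fisher information for exponential: I(lambda) = 1/lambda^2.
lambda = 46, lambda^2 = 2116.
I = 1/2116 = 0.000473

0.000473


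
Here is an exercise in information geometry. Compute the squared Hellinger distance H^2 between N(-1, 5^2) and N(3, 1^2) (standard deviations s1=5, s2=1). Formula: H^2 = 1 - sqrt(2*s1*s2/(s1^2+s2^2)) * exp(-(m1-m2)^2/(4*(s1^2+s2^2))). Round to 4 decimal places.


Squared Hellinger distance for Gaussians:
H^2 = 1 - sqrt(2*s1*s2/(s1^2+s2^2)) * exp(-(m1-m2)^2/(4*(s1^2+s2^2))).
s1^2 = 25, s2^2 = 1, s1^2+s2^2 = 26.
sqrt(2*5*1/(26)) = 0.620174.
(m1-m2)^2 = (-4)^2 = 16.
exp(-16/(4*26)) = exp(-0.153846) = 0.857404.
H^2 = 1 - 0.620174*0.857404 = 0.4683

0.4683


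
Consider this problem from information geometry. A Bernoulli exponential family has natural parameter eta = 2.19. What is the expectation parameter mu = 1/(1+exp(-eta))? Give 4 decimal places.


Dual coordinate (expectation parameter) for Bernoulli:
mu = 1/(1+exp(-eta)).
eta = 2.19.
exp(-eta) = exp(-2.19) = 0.111917.
mu = 1/(1+0.111917) = 0.8993

0.8993


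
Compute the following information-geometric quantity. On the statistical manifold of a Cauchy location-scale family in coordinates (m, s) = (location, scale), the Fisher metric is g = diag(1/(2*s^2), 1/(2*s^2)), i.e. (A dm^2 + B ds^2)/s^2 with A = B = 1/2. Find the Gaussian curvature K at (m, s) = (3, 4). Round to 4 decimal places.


The metric has the form g = (A dm^2 + B ds^2)/s^2 with A = 1/2, B = 1/2.
Substitute u = sqrt(A/B)*m: g = B*(du^2 + ds^2)/s^2, i.e. B times the
Poincare upper half-plane metric, which has constant Gaussian curvature -1.
Scaling a 2D metric by a constant c divides the Gaussian curvature by c,
so K = -1/B = -1/(1/2) = -2.0000 everywhere (the point (m, s) = (3, 4) is irrelevant:
the curvature is constant).
The requested Gaussian curvature is K = -2.0000.

-2.0000


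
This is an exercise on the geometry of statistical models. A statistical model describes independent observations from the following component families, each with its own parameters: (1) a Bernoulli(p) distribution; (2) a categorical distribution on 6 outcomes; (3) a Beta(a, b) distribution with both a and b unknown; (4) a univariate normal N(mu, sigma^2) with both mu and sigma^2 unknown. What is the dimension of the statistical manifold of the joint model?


The dimension of a statistical manifold equals the number of free
(independent) real parameters of the model. For a product of independent
blocks the parameter counts add.
- Bernoulli (p): 1.
- categorical on 6 outcomes (probabilities sum to 1): 6-1 = 5.
- Beta (a, b): 2.
- normal (mu, sigma^2): 2.
Total = 1 + 5 + 2 + 2 = 10.
Dimension = 10

10


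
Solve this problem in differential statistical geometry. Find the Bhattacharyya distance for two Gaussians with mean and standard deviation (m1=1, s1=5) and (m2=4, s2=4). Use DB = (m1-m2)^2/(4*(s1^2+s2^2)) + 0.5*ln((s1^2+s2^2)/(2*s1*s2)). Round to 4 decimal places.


Bhattacharyya distance between two Gaussians:
DB = (m1-m2)^2/(4*(s1^2+s2^2)) + (1/2)*ln((s1^2+s2^2)/(2*s1*s2)).
(m1-m2)^2 = (-3)^2 = 9.
s1^2+s2^2 = 25 + 16 = 41.
term1 = 9/164 = 0.054878.
term2 = 0.5*ln(41/40.0) = 0.012346.
DB = 0.054878 + 0.012346 = 0.0672

0.0672


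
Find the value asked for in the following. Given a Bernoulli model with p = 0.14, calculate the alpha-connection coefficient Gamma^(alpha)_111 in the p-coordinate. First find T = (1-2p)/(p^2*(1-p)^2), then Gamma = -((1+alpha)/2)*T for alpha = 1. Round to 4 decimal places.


Skewness (Amari-Chentsov) tensor: T = (1-2p)/(p^2*(1-p)^2).
p = 0.14, 1-2p = 0.72, p^2 = 0.0196, (1-p)^2 = 0.7396.
T = 0.72/(0.0196 * 0.7396) = 49.668326.
In the p-coordinate, Gamma^(alpha) = Gamma^(0) - (alpha/2)*T with Gamma^(0) = (1/2)*g'(p) = -T/2,
so Gamma^(alpha) = -((1+alpha)/2)*T.
alpha = 1, -(1+alpha)/2 = -1.0.
Gamma = -1.0 * 49.668326 = -49.6683

-49.6683


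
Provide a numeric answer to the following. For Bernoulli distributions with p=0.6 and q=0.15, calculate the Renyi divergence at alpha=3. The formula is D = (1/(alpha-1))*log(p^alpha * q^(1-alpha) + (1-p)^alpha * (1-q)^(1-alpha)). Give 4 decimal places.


Renyi divergence of order alpha between Bernoulli distributions:
D = (1/(alpha-1))*log(p^alpha * q^(1-alpha) + (1-p)^alpha * (1-q)^(1-alpha)).
alpha = 3, p = 0.6, q = 0.15.
p^alpha * q^(1-alpha) = 0.6^3 * 0.15^-2 = 9.6.
(1-p)^alpha * (1-q)^(1-alpha) = 0.4^3 * 0.85^-2 = 0.088581.
sum = 9.6 + 0.088581 = 9.688581.
D = (1/2)*log(9.688581) = 1.1355

1.1355


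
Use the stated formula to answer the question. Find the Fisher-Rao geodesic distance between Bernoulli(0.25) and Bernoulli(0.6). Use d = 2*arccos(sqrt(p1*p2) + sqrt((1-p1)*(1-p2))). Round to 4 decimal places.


Geodesic distance on Bernoulli manifold:
d(p1,p2) = 2*arccos(sqrt(p1*p2) + sqrt((1-p1)*(1-p2))).
sqrt(p1*p2) = sqrt(0.25*0.6) = 0.387298.
sqrt((1-p1)*(1-p2)) = sqrt(0.75*0.4) = 0.547723.
arg = 0.387298 + 0.547723 = 0.935021.
d = 2*arccos(0.935021) = 0.7250

0.7250


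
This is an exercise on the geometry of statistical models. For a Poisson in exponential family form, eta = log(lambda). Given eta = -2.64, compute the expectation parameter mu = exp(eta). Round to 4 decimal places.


Expectation parameter for Poisson exponential family:
mu = exp(eta).
eta = -2.64.
mu = exp(-2.64) = 0.0714

0.0714


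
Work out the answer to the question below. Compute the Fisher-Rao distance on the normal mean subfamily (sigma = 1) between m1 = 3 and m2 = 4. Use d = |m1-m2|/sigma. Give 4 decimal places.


On the fixed-variance normal subfamily, geodesic distance = |m1-m2|/sigma.
|3 - 4| = 1.
sigma = 1.
d = 1/1 = 1.0000

1.0000


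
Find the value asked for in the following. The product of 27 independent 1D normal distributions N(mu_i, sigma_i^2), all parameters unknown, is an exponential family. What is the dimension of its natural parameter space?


Exponential family dimension calculation:
Each univariate normal has two natural parameters (mu/sigma^2 and -1/(2 sigma^2)).
With 27 independent components, dim = 2 * 27 = 54.

54


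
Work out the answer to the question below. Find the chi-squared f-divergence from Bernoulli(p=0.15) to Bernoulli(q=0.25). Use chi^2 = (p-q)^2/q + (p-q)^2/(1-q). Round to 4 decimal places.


Chi-squared divergence between Bernoulli distributions:
chi^2 = (p-q)^2/q + (p-q)^2/(1-q).
p = 0.15, q = 0.25, p-q = -0.1.
(p-q)^2 = 0.01.
term1 = 0.01/0.25 = 0.04.
term2 = 0.01/0.75 = 0.013333.
chi^2 = 0.04 + 0.013333 = 0.0533

0.0533


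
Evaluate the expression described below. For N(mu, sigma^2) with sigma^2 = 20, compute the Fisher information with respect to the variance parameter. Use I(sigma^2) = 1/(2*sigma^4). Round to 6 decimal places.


Fisher information for variance: I(sigma^2) = 1/(2*sigma^4).
sigma^2 = 20, so sigma^4 = 400.
I = 1/(2*400) = 1/800 = 0.001250

0.001250


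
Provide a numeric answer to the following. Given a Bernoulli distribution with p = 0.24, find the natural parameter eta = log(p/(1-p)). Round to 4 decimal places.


Natural parameter for Bernoulli: eta = log(p/(1-p)).
p = 0.24, 1-p = 0.76.
p/(1-p) = 0.315789.
eta = log(0.315789) = -1.1527

-1.1527


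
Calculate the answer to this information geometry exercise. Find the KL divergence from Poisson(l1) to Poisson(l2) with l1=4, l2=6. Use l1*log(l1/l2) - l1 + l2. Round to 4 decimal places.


KL divergence for Poisson:
KL = l1*log(l1/l2) - l1 + l2.
l1 = 4, l2 = 6.
log(4/6) = -0.405465.
l1*log(l1/l2) = 4 * -0.405465 = -1.62186.
KL = -1.62186 - 4 + 6 = 0.3781

0.3781


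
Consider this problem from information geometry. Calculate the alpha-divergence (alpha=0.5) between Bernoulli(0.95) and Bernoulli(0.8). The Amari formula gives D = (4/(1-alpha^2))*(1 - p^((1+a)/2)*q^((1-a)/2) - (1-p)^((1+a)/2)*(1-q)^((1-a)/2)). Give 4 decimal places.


Amari alpha-divergence:
D = (4/(1-alpha^2))*(1 - p^((1+a)/2)*q^((1-a)/2) - (1-p)^((1+a)/2)*(1-q)^((1-a)/2)).
alpha = 0.5, p = 0.95, q = 0.8.
e1 = (1+alpha)/2 = 0.75, e2 = (1-alpha)/2 = 0.25.
t1 = p^e1 * q^e2 = 0.95^0.75 * 0.8^0.25 = 0.91005.
t2 = (1-p)^e1 * (1-q)^e2 = 0.05^0.75 * 0.2^0.25 = 0.070711.
4/(1-alpha^2) = 5.333333.
D = 5.333333*(1 - 0.91005 - 0.070711) = 0.1026

0.1026


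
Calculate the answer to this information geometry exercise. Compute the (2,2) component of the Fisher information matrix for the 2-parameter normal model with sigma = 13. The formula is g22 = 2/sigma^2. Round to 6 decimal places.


For the 2-parameter normal family, the Fisher metric has:
  g11 = 1/sigma^2, g22 = 2/sigma^2.
sigma = 13, sigma^2 = 169.
g22 = 0.011834

0.011834


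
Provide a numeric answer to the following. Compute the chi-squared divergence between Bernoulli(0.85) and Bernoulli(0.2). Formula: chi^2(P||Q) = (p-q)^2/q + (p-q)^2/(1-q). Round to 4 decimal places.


Chi-squared divergence between Bernoulli distributions:
chi^2 = (p-q)^2/q + (p-q)^2/(1-q).
p = 0.85, q = 0.2, p-q = 0.65.
(p-q)^2 = 0.4225.
term1 = 0.4225/0.2 = 2.1125.
term2 = 0.4225/0.8 = 0.528125.
chi^2 = 2.1125 + 0.528125 = 2.6406

2.6406


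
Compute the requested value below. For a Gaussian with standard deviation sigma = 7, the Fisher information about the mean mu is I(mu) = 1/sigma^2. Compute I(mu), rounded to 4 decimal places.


The Fisher information for the mean of a normal distribution is I(mu) = 1/sigma^2.
sigma = 7, so sigma^2 = 49.
I(mu) = 1/49 = 0.0204

0.0204


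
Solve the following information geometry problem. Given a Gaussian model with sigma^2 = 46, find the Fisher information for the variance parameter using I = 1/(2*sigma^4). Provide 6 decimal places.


Fisher information for variance: I(sigma^2) = 1/(2*sigma^4).
sigma^2 = 46, so sigma^4 = 2116.
I = 1/(2*2116) = 1/4232 = 0.000236

0.000236


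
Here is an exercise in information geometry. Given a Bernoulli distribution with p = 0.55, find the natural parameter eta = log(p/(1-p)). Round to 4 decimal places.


Natural parameter for Bernoulli: eta = log(p/(1-p)).
p = 0.55, 1-p = 0.45.
p/(1-p) = 1.222222.
eta = log(1.222222) = 0.2007

0.2007
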